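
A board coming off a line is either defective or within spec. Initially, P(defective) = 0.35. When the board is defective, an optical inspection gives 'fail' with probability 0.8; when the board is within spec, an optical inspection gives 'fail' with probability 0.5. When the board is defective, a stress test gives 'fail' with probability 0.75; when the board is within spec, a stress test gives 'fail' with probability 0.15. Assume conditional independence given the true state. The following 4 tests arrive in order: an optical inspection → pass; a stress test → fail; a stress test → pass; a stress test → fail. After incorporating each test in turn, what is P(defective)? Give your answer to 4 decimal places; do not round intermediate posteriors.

0.6130

After an optical inspection='pass': P(defective) = 0.2·0.3500 / (0.2·0.3500 + 0.5·0.6500) ≈ 0.1772
After a stress test='fail': P(defective) = 0.75·0.1772 / (0.75·0.1772 + 0.15·0.8228) ≈ 0.5185
After a stress test='pass': P(defective) = 0.25·0.5185 / (0.25·0.5185 + 0.85·0.4815) ≈ 0.2405
After a stress test='fail': P(defective) = 0.75·0.2405 / (0.75·0.2405 + 0.15·0.7595) ≈ 0.6130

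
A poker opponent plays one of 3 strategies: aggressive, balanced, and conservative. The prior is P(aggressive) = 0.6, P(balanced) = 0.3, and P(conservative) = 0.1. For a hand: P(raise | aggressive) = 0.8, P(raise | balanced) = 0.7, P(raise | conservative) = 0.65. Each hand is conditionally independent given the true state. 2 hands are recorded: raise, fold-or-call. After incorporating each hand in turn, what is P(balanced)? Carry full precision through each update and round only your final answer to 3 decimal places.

Each posterior becomes the prior for the next update.
After 'raise': normaliser = 0.8·0.6000 + 0.7·0.3000 + 0.65·0.1000; P(aggressive) ≈ 0.6358, P(balanced) ≈ 0.2781, P(conservative) ≈ 0.0861
After 'fold-or-call': normaliser = 0.2·0.6358 + 0.3·0.2781 + 0.35·0.0861; P(aggressive) ≈ 0.5282, P(balanced) ≈ 0.3466, P(conservative) ≈ 0.1252

0.347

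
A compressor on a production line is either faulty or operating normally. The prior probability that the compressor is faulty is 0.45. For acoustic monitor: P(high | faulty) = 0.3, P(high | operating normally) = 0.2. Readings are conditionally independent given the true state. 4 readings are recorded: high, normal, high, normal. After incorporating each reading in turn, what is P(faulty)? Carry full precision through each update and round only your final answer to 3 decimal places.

After 'high': P(faulty) = 0.3·0.4500 / (0.3·0.4500 + 0.2·0.5500) ≈ 0.5510
After 'normal': P(faulty) = 0.7·0.5510 / (0.7·0.5510 + 0.8·0.4490) ≈ 0.5178
After 'high': P(faulty) = 0.3·0.5178 / (0.3·0.5178 + 0.2·0.4822) ≈ 0.6170
After 'normal': P(faulty) = 0.7·0.6170 / (0.7·0.6170 + 0.8·0.3830) ≈ 0.5850

0.585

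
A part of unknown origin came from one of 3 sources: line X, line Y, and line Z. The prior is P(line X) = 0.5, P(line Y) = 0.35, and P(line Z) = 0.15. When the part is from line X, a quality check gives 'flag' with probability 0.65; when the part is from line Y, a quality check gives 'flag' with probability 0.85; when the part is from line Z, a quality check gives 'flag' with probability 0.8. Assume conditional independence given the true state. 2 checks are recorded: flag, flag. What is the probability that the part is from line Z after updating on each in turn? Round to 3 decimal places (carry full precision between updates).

0.171

After 'flag': normaliser = 0.65·0.5000 + 0.85·0.3500 + 0.8·0.1500; P(line X) ≈ 0.4377, P(line Y) ≈ 0.4007, P(line Z) ≈ 0.1616
After 'flag': normaliser = 0.65·0.4377 + 0.85·0.4007 + 0.8·0.1616; P(line X) ≈ 0.3771, P(line Y) ≈ 0.4515, P(line Z) ≈ 0.1714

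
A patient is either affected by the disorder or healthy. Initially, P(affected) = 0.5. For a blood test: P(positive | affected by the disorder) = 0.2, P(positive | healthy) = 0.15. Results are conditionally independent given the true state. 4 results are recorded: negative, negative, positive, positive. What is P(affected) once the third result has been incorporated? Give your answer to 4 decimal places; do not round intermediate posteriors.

0.5415

After 'negative': P(affected) = 0.8·0.5000 / (0.8·0.5000 + 0.85·0.5000) ≈ 0.4848
After 'negative': P(affected) = 0.8·0.4848 / (0.8·0.4848 + 0.85·0.5152) ≈ 0.4697
After 'positive': P(affected) = 0.2·0.4697 / (0.2·0.4697 + 0.15·0.5303) ≈ 0.5415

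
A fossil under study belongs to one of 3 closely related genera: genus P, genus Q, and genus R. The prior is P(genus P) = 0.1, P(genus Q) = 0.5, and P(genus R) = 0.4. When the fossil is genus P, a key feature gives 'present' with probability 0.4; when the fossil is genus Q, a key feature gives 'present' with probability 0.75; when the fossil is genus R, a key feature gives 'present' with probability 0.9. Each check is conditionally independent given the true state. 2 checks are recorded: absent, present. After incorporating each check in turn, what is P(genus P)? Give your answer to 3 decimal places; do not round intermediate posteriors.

After 'absent': normaliser = 0.6·0.1000 + 0.25·0.5000 + 0.1·0.4000; P(genus P) ≈ 0.2667, P(genus Q) ≈ 0.5556, P(genus R) ≈ 0.1778
After 'present': normaliser = 0.4·0.2667 + 0.75·0.5556 + 0.9·0.1778; P(genus P) ≈ 0.1561, P(genus Q) ≈ 0.6098, P(genus R) ≈ 0.2341

0.156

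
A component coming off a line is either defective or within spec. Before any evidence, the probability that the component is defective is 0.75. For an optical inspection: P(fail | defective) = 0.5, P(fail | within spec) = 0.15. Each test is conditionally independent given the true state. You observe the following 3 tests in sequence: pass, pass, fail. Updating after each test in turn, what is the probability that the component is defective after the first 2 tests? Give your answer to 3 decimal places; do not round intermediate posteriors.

0.509

Each posterior becomes the prior for the next update.
After 'pass': P(defective) = 0.5·0.7500 / (0.5·0.7500 + 0.85·0.2500) ≈ 0.6383
After 'pass': P(defective) = 0.5·0.6383 / (0.5·0.6383 + 0.85·0.3617) ≈ 0.5093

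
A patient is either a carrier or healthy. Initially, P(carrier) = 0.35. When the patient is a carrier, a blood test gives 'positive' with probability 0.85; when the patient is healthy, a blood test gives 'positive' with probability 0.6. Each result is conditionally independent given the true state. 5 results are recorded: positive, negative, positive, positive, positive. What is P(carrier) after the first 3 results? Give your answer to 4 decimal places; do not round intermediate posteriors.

0.2884

Each posterior becomes the prior for the next update.
After 'positive': P(carrier) = 0.85·0.3500 / (0.85·0.3500 + 0.6·0.6500) ≈ 0.4327
After 'negative': P(carrier) = 0.15·0.4327 / (0.15·0.4327 + 0.4·0.5673) ≈ 0.2224
After 'positive': P(carrier) = 0.85·0.2224 / (0.85·0.2224 + 0.6·0.7776) ≈ 0.2884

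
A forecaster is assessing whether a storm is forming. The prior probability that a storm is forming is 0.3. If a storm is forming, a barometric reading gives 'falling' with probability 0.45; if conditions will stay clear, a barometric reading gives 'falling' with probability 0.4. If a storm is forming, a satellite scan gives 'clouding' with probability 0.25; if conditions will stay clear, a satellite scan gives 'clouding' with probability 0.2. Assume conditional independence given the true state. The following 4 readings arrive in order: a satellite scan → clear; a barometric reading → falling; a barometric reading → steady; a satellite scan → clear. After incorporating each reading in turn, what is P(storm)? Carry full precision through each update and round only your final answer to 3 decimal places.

Each posterior becomes the prior for the next update.
After a satellite scan='clear': P(storm) = 0.75·0.3000 / (0.75·0.3000 + 0.8·0.7000) ≈ 0.2866
After a barometric reading='falling': P(storm) = 0.45·0.2866 / (0.45·0.2866 + 0.4·0.7134) ≈ 0.3113
After a barometric reading='steady': P(storm) = 0.55·0.3113 / (0.55·0.3113 + 0.6·0.6887) ≈ 0.2930
After a satellite scan='clear': P(storm) = 0.75·0.2930 / (0.75·0.2930 + 0.8·0.7070) ≈ 0.2798

0.280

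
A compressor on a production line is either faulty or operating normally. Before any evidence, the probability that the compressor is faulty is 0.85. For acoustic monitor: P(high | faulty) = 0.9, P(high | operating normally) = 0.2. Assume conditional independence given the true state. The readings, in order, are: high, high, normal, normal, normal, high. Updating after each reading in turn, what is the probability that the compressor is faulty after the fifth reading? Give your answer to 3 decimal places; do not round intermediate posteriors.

Apply Bayes' rule sequentially, carrying P(faulty) forward.
After 'high': P(faulty) = 0.9·0.8500 / (0.9·0.8500 + 0.2·0.1500) ≈ 0.9623
After 'high': P(faulty) = 0.9·0.9623 / (0.9·0.9623 + 0.2·0.0377) ≈ 0.9914
After 'normal': P(faulty) = 0.1·0.9914 / (0.1·0.9914 + 0.8·0.0086) ≈ 0.9348
After 'normal': P(faulty) = 0.1·0.9348 / (0.1·0.9348 + 0.8·0.0652) ≈ 0.6420
After 'normal': P(faulty) = 0.1·0.6420 / (0.1·0.6420 + 0.8·0.3580) ≈ 0.1831

0.183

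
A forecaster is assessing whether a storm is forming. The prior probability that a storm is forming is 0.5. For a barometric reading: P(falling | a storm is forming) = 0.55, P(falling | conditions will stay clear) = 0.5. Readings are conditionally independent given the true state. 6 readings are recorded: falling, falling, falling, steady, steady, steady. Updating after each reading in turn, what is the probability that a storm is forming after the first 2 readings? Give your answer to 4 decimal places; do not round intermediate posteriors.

After 'falling': P(storm) = 0.55·0.5000 / (0.55·0.5000 + 0.5·0.5000) ≈ 0.5238
After 'falling': P(storm) = 0.55·0.5238 / (0.55·0.5238 + 0.5·0.4762) ≈ 0.5475

0.5475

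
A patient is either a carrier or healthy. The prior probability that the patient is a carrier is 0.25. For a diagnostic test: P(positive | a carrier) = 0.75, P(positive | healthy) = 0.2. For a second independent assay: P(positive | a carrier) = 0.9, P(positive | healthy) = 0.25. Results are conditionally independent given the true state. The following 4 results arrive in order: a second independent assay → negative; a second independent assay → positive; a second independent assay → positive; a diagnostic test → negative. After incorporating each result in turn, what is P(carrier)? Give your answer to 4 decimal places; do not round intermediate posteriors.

0.1525

Each posterior becomes the prior for the next update.
After a second independent assay='negative': P(carrier) = 0.1·0.2500 / (0.1·0.2500 + 0.75·0.7500) ≈ 0.0426
After a second independent assay='positive': P(carrier) = 0.9·0.0426 / (0.9·0.0426 + 0.25·0.9574) ≈ 0.1379
After a second independent assay='positive': P(carrier) = 0.9·0.1379 / (0.9·0.1379 + 0.25·0.8621) ≈ 0.3655
After a diagnostic test='negative': P(carrier) = 0.25·0.3655 / (0.25·0.3655 + 0.8·0.6345) ≈ 0.1525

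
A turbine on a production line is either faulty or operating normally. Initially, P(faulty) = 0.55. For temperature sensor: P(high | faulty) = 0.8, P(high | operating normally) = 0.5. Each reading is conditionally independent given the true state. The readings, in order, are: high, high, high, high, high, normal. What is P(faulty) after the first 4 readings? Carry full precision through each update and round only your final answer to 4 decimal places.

After 'high': P(faulty) = 0.8·0.5500 / (0.8·0.5500 + 0.5·0.4500) ≈ 0.6617
After 'high': P(faulty) = 0.8·0.6617 / (0.8·0.6617 + 0.5·0.3383) ≈ 0.7578
After 'high': P(faulty) = 0.8·0.7578 / (0.8·0.7578 + 0.5·0.2422) ≈ 0.8335
After 'high': P(faulty) = 0.8·0.8335 / (0.8·0.8335 + 0.5·0.1665) ≈ 0.8890

0.8890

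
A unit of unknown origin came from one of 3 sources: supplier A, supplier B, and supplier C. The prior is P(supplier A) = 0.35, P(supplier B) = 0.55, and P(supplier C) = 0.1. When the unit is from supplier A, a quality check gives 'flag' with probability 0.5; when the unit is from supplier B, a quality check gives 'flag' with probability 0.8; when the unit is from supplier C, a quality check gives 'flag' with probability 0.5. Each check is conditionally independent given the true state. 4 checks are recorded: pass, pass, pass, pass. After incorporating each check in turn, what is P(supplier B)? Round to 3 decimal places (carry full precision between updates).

Each posterior becomes the prior for the next update.
After 'pass': normaliser = 0.5·0.3500 + 0.2·0.5500 + 0.5·0.1000; P(supplier A) ≈ 0.5224, P(supplier B) ≈ 0.3284, P(supplier C) ≈ 0.1493
After 'pass': normaliser = 0.5·0.5224 + 0.2·0.3284 + 0.5·0.1493; P(supplier A) ≈ 0.6506, P(supplier B) ≈ 0.1636, P(supplier C) ≈ 0.1859
After 'pass': normaliser = 0.5·0.6506 + 0.2·0.1636 + 0.5·0.1859; P(supplier A) ≈ 0.7214, P(supplier B) ≈ 0.0725, P(supplier C) ≈ 0.2061
After 'pass': normaliser = 0.5·0.7214 + 0.2·0.0725 + 0.5·0.2061; P(supplier A) ≈ 0.7542, P(supplier B) ≈ 0.0303, P(supplier C) ≈ 0.2155

0.030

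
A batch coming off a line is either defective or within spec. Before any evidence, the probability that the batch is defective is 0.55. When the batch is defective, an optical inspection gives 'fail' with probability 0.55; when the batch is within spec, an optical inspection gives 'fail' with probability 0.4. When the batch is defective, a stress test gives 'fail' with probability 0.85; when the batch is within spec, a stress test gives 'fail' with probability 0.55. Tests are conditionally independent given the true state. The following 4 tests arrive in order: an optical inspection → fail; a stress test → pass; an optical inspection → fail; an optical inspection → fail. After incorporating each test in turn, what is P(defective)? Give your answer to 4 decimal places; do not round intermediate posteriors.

0.5144

After an optical inspection='fail': P(defective) = 0.55·0.5500 / (0.55·0.5500 + 0.4·0.4500) ≈ 0.6269
After a stress test='pass': P(defective) = 0.15·0.6269 / (0.15·0.6269 + 0.45·0.3731) ≈ 0.3591
After an optical inspection='fail': P(defective) = 0.55·0.3591 / (0.55·0.3591 + 0.4·0.6409) ≈ 0.4351
After an optical inspection='fail': P(defective) = 0.55·0.4351 / (0.55·0.4351 + 0.4·0.5649) ≈ 0.5144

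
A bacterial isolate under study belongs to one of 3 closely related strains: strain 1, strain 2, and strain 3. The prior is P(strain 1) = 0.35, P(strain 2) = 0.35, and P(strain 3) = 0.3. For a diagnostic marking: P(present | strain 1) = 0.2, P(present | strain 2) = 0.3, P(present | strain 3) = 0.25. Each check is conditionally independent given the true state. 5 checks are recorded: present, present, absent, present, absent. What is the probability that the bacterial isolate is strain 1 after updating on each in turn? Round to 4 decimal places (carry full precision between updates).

0.1978

After 'present': normaliser = 0.2·0.3500 + 0.3·0.3500 + 0.25·0.3000; P(strain 1) ≈ 0.2800, P(strain 2) ≈ 0.4200, P(strain 3) ≈ 0.3000
After 'present': normaliser = 0.2·0.2800 + 0.3·0.4200 + 0.25·0.3000; P(strain 1) ≈ 0.2179, P(strain 2) ≈ 0.4903, P(strain 3) ≈ 0.2918
After 'absent': normaliser = 0.8·0.2179 + 0.7·0.4903 + 0.75·0.2918; P(strain 1) ≈ 0.2367, P(strain 2) ≈ 0.4661, P(strain 3) ≈ 0.2972
After 'present': normaliser = 0.2·0.2367 + 0.3·0.4661 + 0.25·0.2972; P(strain 1) ≈ 0.1811, P(strain 2) ≈ 0.5347, P(strain 3) ≈ 0.2842
After 'absent': normaliser = 0.8·0.1811 + 0.7·0.5347 + 0.75·0.2842; P(strain 1) ≈ 0.1978, P(strain 2) ≈ 0.5111, P(strain 3) ≈ 0.2911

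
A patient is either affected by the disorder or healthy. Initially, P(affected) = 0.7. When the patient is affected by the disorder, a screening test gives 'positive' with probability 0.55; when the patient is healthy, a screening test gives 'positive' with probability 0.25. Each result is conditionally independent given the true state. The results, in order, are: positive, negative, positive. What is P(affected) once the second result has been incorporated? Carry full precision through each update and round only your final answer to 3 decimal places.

0.755

After 'positive': P(affected) = 0.55·0.7000 / (0.55·0.7000 + 0.25·0.3000) ≈ 0.8370
After 'negative': P(affected) = 0.45·0.8370 / (0.45·0.8370 + 0.75·0.1630) ≈ 0.7549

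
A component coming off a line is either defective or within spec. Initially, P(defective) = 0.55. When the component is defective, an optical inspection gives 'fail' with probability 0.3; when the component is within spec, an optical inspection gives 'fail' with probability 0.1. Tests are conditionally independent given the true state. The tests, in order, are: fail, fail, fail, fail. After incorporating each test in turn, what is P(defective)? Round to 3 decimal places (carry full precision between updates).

Each posterior becomes the prior for the next update.
After 'fail': P(defective) = 0.3·0.5500 / (0.3·0.5500 + 0.1·0.4500) ≈ 0.7857
After 'fail': P(defective) = 0.3·0.7857 / (0.3·0.7857 + 0.1·0.2143) ≈ 0.9167
After 'fail': P(defective) = 0.3·0.9167 / (0.3·0.9167 + 0.1·0.0833) ≈ 0.9706
After 'fail': P(defective) = 0.3·0.9706 / (0.3·0.9706 + 0.1·0.0294) ≈ 0.9900

0.990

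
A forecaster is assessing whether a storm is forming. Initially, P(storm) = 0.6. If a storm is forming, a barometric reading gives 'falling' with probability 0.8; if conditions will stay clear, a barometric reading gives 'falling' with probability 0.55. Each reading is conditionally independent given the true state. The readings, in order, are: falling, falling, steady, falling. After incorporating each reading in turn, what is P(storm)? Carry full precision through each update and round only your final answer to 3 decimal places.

Apply Bayes' rule sequentially, carrying P(storm) forward.
After 'falling': P(storm) = 0.8·0.6000 / (0.8·0.6000 + 0.55·0.4000) ≈ 0.6857
After 'falling': P(storm) = 0.8·0.6857 / (0.8·0.6857 + 0.55·0.3143) ≈ 0.7604
After 'steady': P(storm) = 0.2·0.7604 / (0.2·0.7604 + 0.45·0.2396) ≈ 0.5851
After 'falling': P(storm) = 0.8·0.5851 / (0.8·0.5851 + 0.55·0.4149) ≈ 0.6723

0.672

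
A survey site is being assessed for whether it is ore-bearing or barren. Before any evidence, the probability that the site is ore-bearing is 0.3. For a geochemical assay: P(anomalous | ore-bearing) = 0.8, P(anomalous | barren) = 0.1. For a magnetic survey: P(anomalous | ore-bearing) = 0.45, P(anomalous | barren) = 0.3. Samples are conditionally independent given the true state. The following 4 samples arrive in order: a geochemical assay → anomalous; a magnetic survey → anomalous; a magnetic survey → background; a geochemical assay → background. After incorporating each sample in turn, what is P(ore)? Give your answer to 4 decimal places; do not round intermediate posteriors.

0.4731

After a geochemical assay='anomalous': P(ore) = 0.8·0.3000 / (0.8·0.3000 + 0.1·0.7000) ≈ 0.7742
After a magnetic survey='anomalous': P(ore) = 0.45·0.7742 / (0.45·0.7742 + 0.3·0.2258) ≈ 0.8372
After a magnetic survey='background': P(ore) = 0.55·0.8372 / (0.55·0.8372 + 0.7·0.1628) ≈ 0.8016
After a geochemical assay='background': P(ore) = 0.2·0.8016 / (0.2·0.8016 + 0.9·0.1984) ≈ 0.4731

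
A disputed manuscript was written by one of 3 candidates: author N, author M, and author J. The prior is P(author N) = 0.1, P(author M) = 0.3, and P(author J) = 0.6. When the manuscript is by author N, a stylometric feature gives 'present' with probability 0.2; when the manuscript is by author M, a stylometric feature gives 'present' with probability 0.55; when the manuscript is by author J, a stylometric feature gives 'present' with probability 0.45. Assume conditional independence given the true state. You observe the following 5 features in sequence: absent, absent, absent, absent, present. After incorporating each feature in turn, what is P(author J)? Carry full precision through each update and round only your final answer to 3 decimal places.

After 'absent': normaliser = 0.8·0.1000 + 0.45·0.3000 + 0.55·0.6000; P(author N) ≈ 0.1468, P(author M) ≈ 0.2477, P(author J) ≈ 0.6055
After 'absent': normaliser = 0.8·0.1468 + 0.45·0.2477 + 0.55·0.6055; P(author N) ≈ 0.2090, P(author M) ≈ 0.1984, P(author J) ≈ 0.5927
After 'absent': normaliser = 0.8·0.2090 + 0.45·0.1984 + 0.55·0.5927; P(author N) ≈ 0.2871, P(author M) ≈ 0.1533, P(author J) ≈ 0.5597
After 'absent': normaliser = 0.8·0.2871 + 0.45·0.1533 + 0.55·0.5597; P(author N) ≈ 0.3787, P(author M) ≈ 0.1137, P(author J) ≈ 0.5076
After 'present': normaliser = 0.2·0.3787 + 0.55·0.1137 + 0.45·0.5076; P(author N) ≈ 0.2065, P(author M) ≈ 0.1706, P(author J) ≈ 0.6229

0.623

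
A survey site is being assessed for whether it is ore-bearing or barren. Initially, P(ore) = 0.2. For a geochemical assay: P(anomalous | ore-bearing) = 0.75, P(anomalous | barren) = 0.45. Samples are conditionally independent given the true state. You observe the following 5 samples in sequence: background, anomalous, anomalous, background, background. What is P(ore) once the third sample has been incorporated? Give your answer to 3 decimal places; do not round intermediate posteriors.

0.240

After 'background': P(ore) = 0.25·0.2000 / (0.25·0.2000 + 0.55·0.8000) ≈ 0.1020
After 'anomalous': P(ore) = 0.75·0.1020 / (0.75·0.1020 + 0.45·0.8980) ≈ 0.1592
After 'anomalous': P(ore) = 0.75·0.1592 / (0.75·0.1592 + 0.45·0.8408) ≈ 0.2399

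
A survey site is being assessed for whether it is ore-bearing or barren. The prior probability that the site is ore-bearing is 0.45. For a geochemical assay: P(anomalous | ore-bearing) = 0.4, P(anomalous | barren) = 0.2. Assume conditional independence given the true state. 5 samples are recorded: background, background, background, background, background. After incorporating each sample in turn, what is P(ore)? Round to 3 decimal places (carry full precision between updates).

After 'background': P(ore) = 0.6·0.4500 / (0.6·0.4500 + 0.8·0.5500) ≈ 0.3803
After 'background': P(ore) = 0.6·0.3803 / (0.6·0.3803 + 0.8·0.6197) ≈ 0.3152
After 'background': P(ore) = 0.6·0.3152 / (0.6·0.3152 + 0.8·0.6848) ≈ 0.2566
After 'background': P(ore) = 0.6·0.2566 / (0.6·0.2566 + 0.8·0.7434) ≈ 0.2056
After 'background': P(ore) = 0.6·0.2056 / (0.6·0.2056 + 0.8·0.7944) ≈ 0.1626

0.163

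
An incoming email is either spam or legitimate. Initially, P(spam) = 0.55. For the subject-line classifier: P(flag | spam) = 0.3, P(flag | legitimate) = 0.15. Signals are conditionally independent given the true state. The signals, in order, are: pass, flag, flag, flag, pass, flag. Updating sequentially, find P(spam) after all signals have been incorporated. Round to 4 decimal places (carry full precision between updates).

0.9299

After 'pass': P(spam) = 0.7·0.5500 / (0.7·0.5500 + 0.85·0.4500) ≈ 0.5016
After 'flag': P(spam) = 0.3·0.5016 / (0.3·0.5016 + 0.15·0.4984) ≈ 0.6681
After 'flag': P(spam) = 0.3·0.6681 / (0.3·0.6681 + 0.15·0.3319) ≈ 0.8010
After 'flag': P(spam) = 0.3·0.8010 / (0.3·0.8010 + 0.15·0.1990) ≈ 0.8895
After 'pass': P(spam) = 0.7·0.8895 / (0.7·0.8895 + 0.85·0.1105) ≈ 0.8690
After 'flag': P(spam) = 0.3·0.8690 / (0.3·0.8690 + 0.15·0.1310) ≈ 0.9299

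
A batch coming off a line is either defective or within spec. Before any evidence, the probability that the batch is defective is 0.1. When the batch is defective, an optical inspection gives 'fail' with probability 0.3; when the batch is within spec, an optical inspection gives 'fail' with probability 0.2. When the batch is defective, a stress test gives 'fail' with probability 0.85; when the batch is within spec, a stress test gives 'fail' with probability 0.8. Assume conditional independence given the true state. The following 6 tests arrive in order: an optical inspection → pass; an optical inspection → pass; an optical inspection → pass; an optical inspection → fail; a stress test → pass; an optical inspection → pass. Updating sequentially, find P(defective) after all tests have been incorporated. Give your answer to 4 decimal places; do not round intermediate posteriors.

Apply Bayes' rule sequentially, carrying P(defective) forward.
After an optical inspection='pass': P(defective) = 0.7·0.1000 / (0.7·0.1000 + 0.8·0.9000) ≈ 0.0886
After an optical inspection='pass': P(defective) = 0.7·0.0886 / (0.7·0.0886 + 0.8·0.9114) ≈ 0.0784
After an optical inspection='pass': P(defective) = 0.7·0.0784 / (0.7·0.0784 + 0.8·0.9216) ≈ 0.0693
After an optical inspection='fail': P(defective) = 0.3·0.0693 / (0.3·0.0693 + 0.2·0.9307) ≈ 0.1004
After a stress test='pass': P(defective) = 0.15·0.1004 / (0.15·0.1004 + 0.2·0.8996) ≈ 0.0773
After an optical inspection='pass': P(defective) = 0.7·0.0773 / (0.7·0.0773 + 0.8·0.9227) ≈ 0.0683

0.0683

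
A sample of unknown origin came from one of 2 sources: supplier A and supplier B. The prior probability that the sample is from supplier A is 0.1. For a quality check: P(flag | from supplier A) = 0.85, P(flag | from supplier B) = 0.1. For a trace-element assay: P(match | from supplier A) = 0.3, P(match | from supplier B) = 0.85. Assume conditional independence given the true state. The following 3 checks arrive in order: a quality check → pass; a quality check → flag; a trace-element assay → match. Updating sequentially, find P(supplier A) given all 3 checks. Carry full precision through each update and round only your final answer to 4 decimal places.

0.0526

After a quality check='pass': P(supplier A) = 0.15·0.1000 / (0.15·0.1000 + 0.9·0.9000) ≈ 0.0182
After a quality check='flag': P(supplier A) = 0.85·0.0182 / (0.85·0.0182 + 0.1·0.9818) ≈ 0.1360
After a trace-element assay='match': P(supplier A) = 0.3·0.1360 / (0.3·0.1360 + 0.85·0.8640) ≈ 0.0526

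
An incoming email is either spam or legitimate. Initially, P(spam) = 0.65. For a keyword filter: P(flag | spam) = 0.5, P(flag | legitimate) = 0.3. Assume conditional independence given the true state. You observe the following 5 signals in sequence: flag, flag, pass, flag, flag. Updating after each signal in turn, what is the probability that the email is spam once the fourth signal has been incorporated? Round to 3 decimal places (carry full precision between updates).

After 'flag': P(spam) = 0.5·0.6500 / (0.5·0.6500 + 0.3·0.3500) ≈ 0.7558
After 'flag': P(spam) = 0.5·0.7558 / (0.5·0.7558 + 0.3·0.2442) ≈ 0.8376
After 'pass': P(spam) = 0.5·0.8376 / (0.5·0.8376 + 0.7·0.1624) ≈ 0.7865
After 'flag': P(spam) = 0.5·0.7865 / (0.5·0.7865 + 0.3·0.2135) ≈ 0.8600

0.860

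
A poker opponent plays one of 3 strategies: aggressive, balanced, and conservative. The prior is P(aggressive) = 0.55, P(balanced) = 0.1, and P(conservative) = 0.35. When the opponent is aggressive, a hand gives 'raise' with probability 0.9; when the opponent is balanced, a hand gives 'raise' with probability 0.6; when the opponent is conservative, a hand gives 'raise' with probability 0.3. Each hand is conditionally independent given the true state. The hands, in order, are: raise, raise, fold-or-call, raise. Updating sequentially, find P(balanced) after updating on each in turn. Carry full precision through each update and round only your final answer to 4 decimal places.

After 'raise': normaliser = 0.9·0.5500 + 0.6·0.1000 + 0.3·0.3500; P(aggressive) ≈ 0.7500, P(balanced) ≈ 0.0909, P(conservative) ≈ 0.1591
After 'raise': normaliser = 0.9·0.7500 + 0.6·0.0909 + 0.3·0.1591; P(aggressive) ≈ 0.8684, P(balanced) ≈ 0.0702, P(conservative) ≈ 0.0614
After 'fold-or-call': normaliser = 0.1·0.8684 + 0.4·0.0702 + 0.7·0.0614; P(aggressive) ≈ 0.5500, P(balanced) ≈ 0.1778, P(conservative) ≈ 0.2722
After 'raise': normaliser = 0.9·0.5500 + 0.6·0.1778 + 0.3·0.2722; P(aggressive) ≈ 0.7244, P(balanced) ≈ 0.1561, P(conservative) ≈ 0.1195

0.1561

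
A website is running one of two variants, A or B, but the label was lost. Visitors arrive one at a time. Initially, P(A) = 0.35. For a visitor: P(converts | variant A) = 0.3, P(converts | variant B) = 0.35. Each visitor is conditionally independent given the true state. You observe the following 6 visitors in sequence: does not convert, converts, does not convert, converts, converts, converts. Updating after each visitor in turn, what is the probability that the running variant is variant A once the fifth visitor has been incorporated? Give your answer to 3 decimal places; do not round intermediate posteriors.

0.282

After 'does not convert': P(A) = 0.7·0.3500 / (0.7·0.3500 + 0.65·0.6500) ≈ 0.3670
After 'converts': P(A) = 0.3·0.3670 / (0.3·0.3670 + 0.35·0.6330) ≈ 0.3320
After 'does not convert': P(A) = 0.7·0.3320 / (0.7·0.3320 + 0.65·0.6680) ≈ 0.3487
After 'converts': P(A) = 0.3·0.3487 / (0.3·0.3487 + 0.35·0.6513) ≈ 0.3145
After 'converts': P(A) = 0.3·0.3145 / (0.3·0.3145 + 0.35·0.6855) ≈ 0.2823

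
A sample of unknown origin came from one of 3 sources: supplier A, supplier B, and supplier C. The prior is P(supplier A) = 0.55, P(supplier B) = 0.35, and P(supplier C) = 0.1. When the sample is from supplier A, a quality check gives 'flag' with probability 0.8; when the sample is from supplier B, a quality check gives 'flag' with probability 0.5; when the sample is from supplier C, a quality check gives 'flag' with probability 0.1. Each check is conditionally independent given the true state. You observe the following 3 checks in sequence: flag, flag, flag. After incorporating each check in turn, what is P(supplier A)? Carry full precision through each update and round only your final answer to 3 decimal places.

0.865

After 'flag': normaliser = 0.8·0.5500 + 0.5·0.3500 + 0.1·0.1000; P(supplier A) ≈ 0.7040, P(supplier B) ≈ 0.2800, P(supplier C) ≈ 0.0160
After 'flag': normaliser = 0.8·0.7040 + 0.5·0.2800 + 0.1·0.0160; P(supplier A) ≈ 0.7991, P(supplier B) ≈ 0.1986, P(supplier C) ≈ 0.0023
After 'flag': normaliser = 0.8·0.7991 + 0.5·0.1986 + 0.1·0.0023; P(supplier A) ≈ 0.8653, P(supplier B) ≈ 0.1344, P(supplier C) ≈ 0.0003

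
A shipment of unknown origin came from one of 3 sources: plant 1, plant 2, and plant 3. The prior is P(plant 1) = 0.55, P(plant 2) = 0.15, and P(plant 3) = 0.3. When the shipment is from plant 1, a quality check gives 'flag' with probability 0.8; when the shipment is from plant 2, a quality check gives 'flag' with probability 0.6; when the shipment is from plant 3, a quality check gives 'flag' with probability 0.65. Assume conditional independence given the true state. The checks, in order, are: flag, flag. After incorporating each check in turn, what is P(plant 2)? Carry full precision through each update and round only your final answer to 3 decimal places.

After 'flag': normaliser = 0.8·0.5500 + 0.6·0.1500 + 0.65·0.3000; P(plant 1) ≈ 0.6069, P(plant 2) ≈ 0.1241, P(plant 3) ≈ 0.2690
After 'flag': normaliser = 0.8·0.6069 + 0.6·0.1241 + 0.65·0.2690; P(plant 1) ≈ 0.6607, P(plant 2) ≈ 0.1014, P(plant 3) ≈ 0.2379

0.101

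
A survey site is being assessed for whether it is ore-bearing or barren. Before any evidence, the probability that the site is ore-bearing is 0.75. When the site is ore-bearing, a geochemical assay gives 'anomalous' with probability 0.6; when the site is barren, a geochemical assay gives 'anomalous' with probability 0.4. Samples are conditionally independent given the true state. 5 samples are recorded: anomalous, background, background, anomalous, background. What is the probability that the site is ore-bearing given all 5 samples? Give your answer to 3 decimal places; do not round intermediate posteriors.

Each posterior becomes the prior for the next update.
After 'anomalous': P(ore) = 0.6·0.7500 / (0.6·0.7500 + 0.4·0.2500) ≈ 0.8182
After 'background': P(ore) = 0.4·0.8182 / (0.4·0.8182 + 0.6·0.1818) ≈ 0.7500
After 'background': P(ore) = 0.4·0.7500 / (0.4·0.7500 + 0.6·0.2500) ≈ 0.6667
After 'anomalous': P(ore) = 0.6·0.6667 / (0.6·0.6667 + 0.4·0.3333) ≈ 0.7500
After 'background': P(ore) = 0.4·0.7500 / (0.4·0.7500 + 0.6·0.2500) ≈ 0.6667

0.667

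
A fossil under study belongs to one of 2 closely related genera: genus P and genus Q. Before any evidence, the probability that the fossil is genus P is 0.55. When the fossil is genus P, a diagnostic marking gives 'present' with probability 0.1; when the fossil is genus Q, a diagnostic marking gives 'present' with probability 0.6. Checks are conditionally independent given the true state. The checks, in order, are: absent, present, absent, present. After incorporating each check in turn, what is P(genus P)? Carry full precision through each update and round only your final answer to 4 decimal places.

After 'absent': P(genus P) = 0.9·0.5500 / (0.9·0.5500 + 0.4·0.4500) ≈ 0.7333
After 'present': P(genus P) = 0.1·0.7333 / (0.1·0.7333 + 0.6·0.2667) ≈ 0.3143
After 'absent': P(genus P) = 0.9·0.3143 / (0.9·0.3143 + 0.4·0.6857) ≈ 0.5077
After 'present': P(genus P) = 0.1·0.5077 / (0.1·0.5077 + 0.6·0.4923) ≈ 0.1467

0.1467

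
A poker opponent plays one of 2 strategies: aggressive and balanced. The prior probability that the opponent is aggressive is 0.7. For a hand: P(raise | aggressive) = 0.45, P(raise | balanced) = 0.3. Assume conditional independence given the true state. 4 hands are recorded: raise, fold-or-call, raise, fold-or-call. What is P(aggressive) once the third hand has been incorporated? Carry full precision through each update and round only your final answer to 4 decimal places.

0.8049

Each posterior becomes the prior for the next update.
After 'raise': P(aggressive) = 0.45·0.7000 / (0.45·0.7000 + 0.3·0.3000) ≈ 0.7778
After 'fold-or-call': P(aggressive) = 0.55·0.7778 / (0.55·0.7778 + 0.7·0.2222) ≈ 0.7333
After 'raise': P(aggressive) = 0.45·0.7333 / (0.45·0.7333 + 0.3·0.2667) ≈ 0.8049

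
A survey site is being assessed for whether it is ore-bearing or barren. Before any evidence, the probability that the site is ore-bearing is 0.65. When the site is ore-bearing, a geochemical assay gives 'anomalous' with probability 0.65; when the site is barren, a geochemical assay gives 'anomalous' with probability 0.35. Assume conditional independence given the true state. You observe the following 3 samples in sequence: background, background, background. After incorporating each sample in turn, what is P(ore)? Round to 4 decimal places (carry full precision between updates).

After 'background': P(ore) = 0.35·0.6500 / (0.35·0.6500 + 0.65·0.3500) ≈ 0.5000
After 'background': P(ore) = 0.35·0.5000 / (0.35·0.5000 + 0.65·0.5000) ≈ 0.3500
After 'background': P(ore) = 0.35·0.3500 / (0.35·0.3500 + 0.65·0.6500) ≈ 0.2248

0.2248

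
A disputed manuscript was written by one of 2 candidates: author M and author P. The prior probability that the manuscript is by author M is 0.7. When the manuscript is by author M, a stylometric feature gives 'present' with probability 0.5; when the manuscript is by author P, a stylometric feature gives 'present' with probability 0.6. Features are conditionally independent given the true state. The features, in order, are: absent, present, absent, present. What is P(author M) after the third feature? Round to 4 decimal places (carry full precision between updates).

0.7524

After 'absent': P(author M) = 0.5·0.7000 / (0.5·0.7000 + 0.4·0.3000) ≈ 0.7447
After 'present': P(author M) = 0.5·0.7447 / (0.5·0.7447 + 0.6·0.2553) ≈ 0.7085
After 'absent': P(author M) = 0.5·0.7085 / (0.5·0.7085 + 0.4·0.2915) ≈ 0.7524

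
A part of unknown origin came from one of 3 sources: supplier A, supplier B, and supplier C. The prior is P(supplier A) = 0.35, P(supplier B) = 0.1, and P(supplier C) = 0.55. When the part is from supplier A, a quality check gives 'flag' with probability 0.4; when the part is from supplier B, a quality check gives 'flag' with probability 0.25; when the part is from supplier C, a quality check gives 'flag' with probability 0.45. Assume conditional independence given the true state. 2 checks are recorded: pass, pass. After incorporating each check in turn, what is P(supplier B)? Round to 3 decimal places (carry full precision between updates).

After 'pass': normaliser = 0.6·0.3500 + 0.75·0.1000 + 0.55·0.5500; P(supplier A) ≈ 0.3574, P(supplier B) ≈ 0.1277, P(supplier C) ≈ 0.5149
After 'pass': normaliser = 0.6·0.3574 + 0.75·0.1277 + 0.55·0.5149; P(supplier A) ≈ 0.3614, P(supplier B) ≈ 0.1613, P(supplier C) ≈ 0.4772

0.161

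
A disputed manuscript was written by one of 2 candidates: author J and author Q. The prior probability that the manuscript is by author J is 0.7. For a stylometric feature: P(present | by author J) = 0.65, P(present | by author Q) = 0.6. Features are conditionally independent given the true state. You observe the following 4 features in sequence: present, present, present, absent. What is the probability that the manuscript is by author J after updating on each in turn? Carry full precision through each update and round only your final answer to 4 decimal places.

0.7219

Apply Bayes' rule sequentially, carrying P(author J) forward.
After 'present': P(author J) = 0.65·0.7000 / (0.65·0.7000 + 0.6·0.3000) ≈ 0.7165
After 'present': P(author J) = 0.65·0.7165 / (0.65·0.7165 + 0.6·0.2835) ≈ 0.7325
After 'present': P(author J) = 0.65·0.7325 / (0.65·0.7325 + 0.6·0.2675) ≈ 0.7479
After 'absent': P(author J) = 0.35·0.7479 / (0.35·0.7479 + 0.4·0.2521) ≈ 0.7219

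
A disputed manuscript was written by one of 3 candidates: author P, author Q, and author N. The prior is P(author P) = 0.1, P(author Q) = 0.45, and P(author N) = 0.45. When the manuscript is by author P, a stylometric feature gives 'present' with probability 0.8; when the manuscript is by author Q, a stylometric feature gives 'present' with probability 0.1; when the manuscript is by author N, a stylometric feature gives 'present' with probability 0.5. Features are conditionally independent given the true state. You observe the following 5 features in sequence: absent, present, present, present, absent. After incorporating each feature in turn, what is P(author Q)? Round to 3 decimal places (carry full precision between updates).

0.022

Apply Bayes' rule sequentially, carrying P(author Q) forward.
After 'absent': normaliser = 0.2·0.1000 + 0.9·0.4500 + 0.5·0.4500; P(author P) ≈ 0.0308, P(author Q) ≈ 0.6231, P(author N) ≈ 0.3462
After 'present': normaliser = 0.8·0.0308 + 0.1·0.6231 + 0.5·0.3462; P(author P) ≈ 0.0947, P(author Q) ≈ 0.2396, P(author N) ≈ 0.6657
After 'present': normaliser = 0.8·0.0947 + 0.1·0.2396 + 0.5·0.6657; P(author P) ≈ 0.1751, P(author Q) ≈ 0.0554, P(author N) ≈ 0.7695
After 'present': normaliser = 0.8·0.1751 + 0.1·0.0554 + 0.5·0.7695; P(author P) ≈ 0.2641, P(author Q) ≈ 0.0104, P(author N) ≈ 0.7254
After 'absent': normaliser = 0.2·0.2641 + 0.9·0.0104 + 0.5·0.7254; P(author P) ≈ 0.1243, P(author Q) ≈ 0.0221, P(author N) ≈ 0.8536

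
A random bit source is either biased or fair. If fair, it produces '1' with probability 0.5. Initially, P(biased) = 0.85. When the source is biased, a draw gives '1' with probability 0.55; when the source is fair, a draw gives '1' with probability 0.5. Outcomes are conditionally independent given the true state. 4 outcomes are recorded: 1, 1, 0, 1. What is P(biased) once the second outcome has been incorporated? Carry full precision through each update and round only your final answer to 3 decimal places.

Each posterior becomes the prior for the next update.
After '1': P(biased) = 0.55·0.8500 / (0.55·0.8500 + 0.5·0.1500) ≈ 0.8618
After '1': P(biased) = 0.55·0.8618 / (0.55·0.8618 + 0.5·0.1382) ≈ 0.8727

0.873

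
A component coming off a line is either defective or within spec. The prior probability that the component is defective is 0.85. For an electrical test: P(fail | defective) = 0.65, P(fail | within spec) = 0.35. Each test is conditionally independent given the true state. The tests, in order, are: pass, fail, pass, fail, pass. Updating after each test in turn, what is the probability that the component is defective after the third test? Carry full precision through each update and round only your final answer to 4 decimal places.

After 'pass': P(defective) = 0.35·0.8500 / (0.35·0.8500 + 0.65·0.1500) ≈ 0.7532
After 'fail': P(defective) = 0.65·0.7532 / (0.65·0.7532 + 0.35·0.2468) ≈ 0.8500
After 'pass': P(defective) = 0.35·0.8500 / (0.35·0.8500 + 0.65·0.1500) ≈ 0.7532

0.7532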